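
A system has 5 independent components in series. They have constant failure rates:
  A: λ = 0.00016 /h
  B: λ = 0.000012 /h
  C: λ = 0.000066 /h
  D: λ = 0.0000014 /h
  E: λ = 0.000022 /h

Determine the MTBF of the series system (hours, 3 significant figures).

3830

Series of exponential components: λ_sys = Σ λ_i
λ_sys = 0.00016 + 0.000012 + 0.000066 + 0.0000014 + 0.000022 = 2.6140e-04 /h
MTBF = 1 / λ_sys = 3830 h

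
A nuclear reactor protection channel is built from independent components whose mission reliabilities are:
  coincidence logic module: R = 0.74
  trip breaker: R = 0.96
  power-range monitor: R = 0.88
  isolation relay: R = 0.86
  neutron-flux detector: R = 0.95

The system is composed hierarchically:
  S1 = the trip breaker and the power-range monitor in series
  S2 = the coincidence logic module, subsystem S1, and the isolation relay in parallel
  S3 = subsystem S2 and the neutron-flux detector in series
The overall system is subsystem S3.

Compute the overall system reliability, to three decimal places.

Series (trip breaker and power-range monitor): 0.96000 × 0.88000 = 0.84480
Parallel (coincidence logic module, [0.84480], and isolation relay): 1 − (1 − 0.74000)(1 − 0.84480)(1 − 0.86000) = 0.99435
Series ([0.99435] and neutron-flux detector): 0.99435 × 0.95000 = 0.945

0.945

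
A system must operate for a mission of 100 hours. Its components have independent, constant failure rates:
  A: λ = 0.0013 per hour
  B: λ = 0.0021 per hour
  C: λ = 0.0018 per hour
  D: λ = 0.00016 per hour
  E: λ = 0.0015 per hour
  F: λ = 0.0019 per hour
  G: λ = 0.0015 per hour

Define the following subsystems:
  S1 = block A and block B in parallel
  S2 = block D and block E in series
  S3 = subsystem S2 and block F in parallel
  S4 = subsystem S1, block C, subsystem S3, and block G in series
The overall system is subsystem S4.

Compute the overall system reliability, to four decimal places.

R(A) = exp(−0.0013 × 100) = 0.878095
R(B) = exp(−0.0021 × 100) = 0.810584
R(C) = exp(−0.0018 × 100) = 0.835270
R(D) = exp(−0.00016 × 100) = 0.984127
R(E) = exp(−0.0015 × 100) = 0.860708
R(F) = exp(−0.0019 × 100) = 0.826959
R(G) = exp(−0.0015 × 100) = 0.860708
Parallel (A and B): 1 − (1 − 0.878095)(1 − 0.810584) = 0.976909
Series (D and E): 0.984127 × 0.860708 = 0.847046
Parallel ([0.847046] and F): 1 − (1 − 0.847046)(1 − 0.826959) = 0.973533
Series ([0.976909], C, [0.973533], and G): 0.976909 × 0.835270 × 0.973533 × 0.860708 = 0.6837

0.6837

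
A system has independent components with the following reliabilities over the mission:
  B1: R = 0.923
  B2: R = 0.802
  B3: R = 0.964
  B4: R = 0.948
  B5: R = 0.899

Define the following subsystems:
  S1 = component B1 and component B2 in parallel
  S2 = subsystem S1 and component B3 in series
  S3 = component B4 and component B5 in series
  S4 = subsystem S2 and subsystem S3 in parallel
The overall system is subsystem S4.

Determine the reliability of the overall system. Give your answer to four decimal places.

0.9925

Parallel (B1 and B2): 1 − (1 − 0.923000)(1 − 0.802000) = 0.984754
Series ([0.984754] and B3): 0.984754 × 0.964000 = 0.949303
Series (B4 and B5): 0.948000 × 0.899000 = 0.852252
Parallel ([0.949303] and [0.852252]): 1 − (1 − 0.949303)(1 − 0.852252) = 0.9925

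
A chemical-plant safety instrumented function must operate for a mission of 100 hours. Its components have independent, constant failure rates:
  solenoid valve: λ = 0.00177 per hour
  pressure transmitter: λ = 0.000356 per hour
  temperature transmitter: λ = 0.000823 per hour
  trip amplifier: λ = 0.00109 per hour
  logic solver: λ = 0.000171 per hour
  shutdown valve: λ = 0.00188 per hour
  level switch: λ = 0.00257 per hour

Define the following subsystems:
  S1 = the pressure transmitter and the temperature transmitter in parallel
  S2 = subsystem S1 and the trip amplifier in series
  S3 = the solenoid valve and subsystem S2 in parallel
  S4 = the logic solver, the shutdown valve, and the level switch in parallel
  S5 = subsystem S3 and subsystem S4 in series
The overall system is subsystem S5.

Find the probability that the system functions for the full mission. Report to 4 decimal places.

0.9822

R(solenoid valve) = exp(−0.00177 × 100) = 0.837780
R(pressure transmitter) = exp(−0.000356 × 100) = 0.965026
R(temperature transmitter) = exp(−0.000823 × 100) = 0.920996
R(trip amplifier) = exp(−0.00109 × 100) = 0.896730
R(logic solver) = exp(−0.000171 × 100) = 0.983045
R(shutdown valve) = exp(−0.00188 × 100) = 0.828615
R(level switch) = exp(−0.00257 × 100) = 0.773368
Parallel (pressure transmitter and temperature transmitter): 1 − (1 − 0.965026)(1 − 0.920996) = 0.997237
Series ([0.997237] and trip amplifier): 0.997237 × 0.896730 = 0.894252
Parallel (solenoid valve and [0.894252]): 1 − (1 − 0.837780)(1 − 0.894252) = 0.982846
Parallel (logic solver, shutdown valve, and level switch): 1 − (1 − 0.983045)(1 − 0.828615)(1 − 0.773368) = 0.999341
Series ([0.982846] and [0.999341]): 0.982846 × 0.999341 = 0.9822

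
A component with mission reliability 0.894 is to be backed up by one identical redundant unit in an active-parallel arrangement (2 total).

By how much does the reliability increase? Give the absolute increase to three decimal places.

R_before = 0.894
R_after = 1 − (1 − 0.894)^2 = 0.989
ΔR = 0.989 − 0.894 = 0.095

0.095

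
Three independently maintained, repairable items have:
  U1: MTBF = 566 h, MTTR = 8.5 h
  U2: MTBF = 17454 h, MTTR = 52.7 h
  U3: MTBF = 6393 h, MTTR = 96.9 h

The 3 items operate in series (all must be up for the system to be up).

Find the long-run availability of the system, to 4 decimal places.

0.9676

A(U1) = MTBF/(MTBF+MTTR) = 566/(566+8.5) = 0.985205
A(U2) = MTBF/(MTBF+MTTR) = 17454/(17454+52.7) = 0.996990
A(U3) = MTBF/(MTBF+MTTR) = 6393/(6393+96.9) = 0.985069
Series availability: 0.985205 × 0.996990 × 0.985069 = 0.9676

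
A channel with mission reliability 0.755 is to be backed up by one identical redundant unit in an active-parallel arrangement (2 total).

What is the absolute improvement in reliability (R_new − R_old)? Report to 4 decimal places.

0.1850

R_before = 0.755
R_after = 1 − (1 − 0.755)^2 = 0.9400
ΔR = 0.9400 − 0.755 = 0.1850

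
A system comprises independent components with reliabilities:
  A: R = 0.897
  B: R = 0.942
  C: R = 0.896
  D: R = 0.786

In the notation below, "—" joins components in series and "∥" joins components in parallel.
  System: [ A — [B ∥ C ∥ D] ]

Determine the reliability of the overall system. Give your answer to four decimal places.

Parallel (B, C, and D): 1 − (1 − 0.942000)(1 − 0.896000)(1 − 0.786000) = 0.998709
Series (A and [0.998709]): 0.897000 × 0.998709 = 0.8958

0.8958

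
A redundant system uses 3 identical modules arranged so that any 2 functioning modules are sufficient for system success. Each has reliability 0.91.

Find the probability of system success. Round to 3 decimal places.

R = Σ_{i=2}^{3} C(3,i) p^i (1−p)^{3−i} with p = 0.91
C(3,2)·0.91^2·0.09^1 = 0.22359
C(3,3)·0.91^3·0.09^0 = 0.75357
Sum = 0.977

0.977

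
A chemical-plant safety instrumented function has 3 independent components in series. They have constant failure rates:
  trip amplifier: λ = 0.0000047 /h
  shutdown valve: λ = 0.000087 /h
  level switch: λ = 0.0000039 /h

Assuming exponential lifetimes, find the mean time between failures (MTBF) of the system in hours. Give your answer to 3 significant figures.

10500

Series of exponential components: λ_sys = Σ λ_i
λ_sys = 0.0000047 + 0.000087 + 0.0000039 = 9.5600e-05 /h
MTBF = 1 / λ_sys = 10500 h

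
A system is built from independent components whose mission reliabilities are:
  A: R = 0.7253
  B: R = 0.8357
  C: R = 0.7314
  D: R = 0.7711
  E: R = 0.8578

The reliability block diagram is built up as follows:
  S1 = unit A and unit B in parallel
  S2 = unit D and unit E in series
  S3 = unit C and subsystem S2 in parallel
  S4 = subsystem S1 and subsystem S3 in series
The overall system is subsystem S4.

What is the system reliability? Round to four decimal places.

Parallel (A and B): 1 − (1 − 0.725300)(1 − 0.835700) = 0.954867
Series (D and E): 0.771100 × 0.857800 = 0.661450
Parallel (C and [0.661450]): 1 − (1 − 0.731400)(1 − 0.661450) = 0.909065
Series ([0.954867] and [0.909065]): 0.954867 × 0.909065 = 0.8680

0.8680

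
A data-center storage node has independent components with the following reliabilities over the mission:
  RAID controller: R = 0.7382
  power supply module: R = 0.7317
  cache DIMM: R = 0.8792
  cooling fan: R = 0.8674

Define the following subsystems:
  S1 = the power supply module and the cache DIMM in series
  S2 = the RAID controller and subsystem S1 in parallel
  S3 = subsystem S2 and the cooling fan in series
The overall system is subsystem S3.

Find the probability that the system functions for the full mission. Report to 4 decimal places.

0.7864

Series (power supply module and cache DIMM): 0.731700 × 0.879200 = 0.643311
Parallel (RAID controller and [0.643311]): 1 − (1 − 0.738200)(1 − 0.643311) = 0.906619
Series ([0.906619] and cooling fan): 0.906619 × 0.867400 = 0.7864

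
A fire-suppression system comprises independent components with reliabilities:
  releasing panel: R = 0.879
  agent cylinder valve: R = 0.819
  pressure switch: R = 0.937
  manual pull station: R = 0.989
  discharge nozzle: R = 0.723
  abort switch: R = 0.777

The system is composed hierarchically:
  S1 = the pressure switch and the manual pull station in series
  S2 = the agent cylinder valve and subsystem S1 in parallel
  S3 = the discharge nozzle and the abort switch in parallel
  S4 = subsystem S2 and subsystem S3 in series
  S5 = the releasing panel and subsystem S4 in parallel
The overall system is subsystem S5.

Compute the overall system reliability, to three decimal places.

0.991

Series (pressure switch and manual pull station): 0.93700 × 0.98900 = 0.92669
Parallel (agent cylinder valve and [0.92669]): 1 − (1 − 0.81900)(1 − 0.92669) = 0.98673
Parallel (discharge nozzle and abort switch): 1 − (1 − 0.72300)(1 − 0.77700) = 0.93823
Series ([0.98673] and [0.93823]): 0.98673 × 0.93823 = 0.92578
Parallel (releasing panel and [0.92578]): 1 − (1 − 0.87900)(1 − 0.92578) = 0.991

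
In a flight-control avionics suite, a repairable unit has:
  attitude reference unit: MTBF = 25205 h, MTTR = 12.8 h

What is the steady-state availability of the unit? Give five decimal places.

A(attitude reference unit) = MTBF/(MTBF+MTTR) = 25205/(25205+12.8) = 0.99949

0.99949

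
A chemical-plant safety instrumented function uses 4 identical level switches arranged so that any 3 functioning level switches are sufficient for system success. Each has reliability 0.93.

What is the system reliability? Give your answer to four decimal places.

R = Σ_{i=3}^{4} C(4,i) p^i (1−p)^{4−i} with p = 0.93
C(4,3)·0.93^3·0.07^1 = 0.225220
C(4,4)·0.93^4·0.07^0 = 0.748052
Sum = 0.9733

0.9733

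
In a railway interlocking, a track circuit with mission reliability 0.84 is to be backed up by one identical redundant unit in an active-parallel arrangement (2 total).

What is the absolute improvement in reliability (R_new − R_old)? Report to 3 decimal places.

R_before = 0.84
R_after = 1 − (1 − 0.84)^2 = 0.974
ΔR = 0.974 − 0.84 = 0.134

0.134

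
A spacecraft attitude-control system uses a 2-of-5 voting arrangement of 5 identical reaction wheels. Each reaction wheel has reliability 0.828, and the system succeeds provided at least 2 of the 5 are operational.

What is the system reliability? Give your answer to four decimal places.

R = Σ_{i=2}^{5} C(5,i) p^i (1−p)^{5−i} with p = 0.828
C(5,2)·0.828^2·0.172^3 = 0.034886
C(5,3)·0.828^3·0.172^2 = 0.167938
C(5,4)·0.828^4·0.172^1 = 0.404222
C(5,5)·0.828^5·0.172^0 = 0.389181
Sum = 0.9962

0.9962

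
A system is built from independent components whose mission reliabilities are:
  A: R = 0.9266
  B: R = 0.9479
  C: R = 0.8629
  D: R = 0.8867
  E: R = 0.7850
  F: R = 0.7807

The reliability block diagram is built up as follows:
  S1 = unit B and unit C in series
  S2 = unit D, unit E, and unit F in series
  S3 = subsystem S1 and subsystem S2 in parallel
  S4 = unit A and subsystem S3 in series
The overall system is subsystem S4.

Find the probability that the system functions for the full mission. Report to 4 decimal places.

0.8496

Series (B and C): 0.947900 × 0.862900 = 0.817943
Series (D, E, and F): 0.886700 × 0.785000 × 0.780700 = 0.543414
Parallel ([0.817943] and [0.543414]): 1 − (1 − 0.817943)(1 − 0.543414) = 0.916875
Series (A and [0.916875]): 0.926600 × 0.916875 = 0.8496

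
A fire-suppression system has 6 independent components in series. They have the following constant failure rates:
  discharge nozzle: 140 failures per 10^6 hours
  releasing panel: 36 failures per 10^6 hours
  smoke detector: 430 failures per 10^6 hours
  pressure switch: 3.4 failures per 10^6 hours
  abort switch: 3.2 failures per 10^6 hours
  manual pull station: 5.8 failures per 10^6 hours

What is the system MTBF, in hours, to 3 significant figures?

1620

Series of exponential components: λ_sys = Σ λ_i
λ_sys = 0.00014 + 0.000036 + 0.00043 + 0.0000034 + 0.0000032 + 0.0000058 = 6.1840e-04 /h
MTBF = 1 / λ_sys = 1620 h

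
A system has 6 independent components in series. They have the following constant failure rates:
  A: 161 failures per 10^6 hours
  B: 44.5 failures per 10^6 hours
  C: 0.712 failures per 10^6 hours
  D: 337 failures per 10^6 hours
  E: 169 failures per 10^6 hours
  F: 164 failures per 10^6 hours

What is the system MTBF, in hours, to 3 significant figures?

Series of exponential components: λ_sys = Σ λ_i
λ_sys = 0.000161 + 0.0000445 + 0.000000712 + 0.000337 + 0.000169 + 0.000164 = 8.7621e-04 /h
MTBF = 1 / λ_sys = 1140 h

1140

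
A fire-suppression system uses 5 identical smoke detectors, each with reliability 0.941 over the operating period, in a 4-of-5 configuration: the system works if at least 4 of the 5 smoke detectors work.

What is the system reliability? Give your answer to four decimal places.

0.9691

R = Σ_{i=4}^{5} C(5,i) p^i (1−p)^{5−i} with p = 0.941
C(5,4)·0.941^4·0.059^1 = 0.231303
C(5,5)·0.941^5·0.059^0 = 0.737816
Sum = 0.9691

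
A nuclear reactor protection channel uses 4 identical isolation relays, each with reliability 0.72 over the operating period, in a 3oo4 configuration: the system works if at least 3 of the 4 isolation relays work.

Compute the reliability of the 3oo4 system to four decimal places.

R = Σ_{i=3}^{4} C(4,i) p^i (1−p)^{4−i} with p = 0.72
C(4,3)·0.72^3·0.28^1 = 0.418038
C(4,4)·0.72^4·0.28^0 = 0.268739
Sum = 0.6868

0.6868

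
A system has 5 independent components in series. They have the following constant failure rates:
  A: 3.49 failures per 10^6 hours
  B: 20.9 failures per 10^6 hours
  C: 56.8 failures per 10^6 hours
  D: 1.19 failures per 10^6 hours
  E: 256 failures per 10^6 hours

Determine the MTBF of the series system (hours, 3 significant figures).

Series of exponential components: λ_sys = Σ λ_i
λ_sys = 0.00000349 + 0.0000209 + 0.0000568 + 0.00000119 + 0.000256 = 3.3838e-04 /h
MTBF = 1 / λ_sys = 2960 h

2960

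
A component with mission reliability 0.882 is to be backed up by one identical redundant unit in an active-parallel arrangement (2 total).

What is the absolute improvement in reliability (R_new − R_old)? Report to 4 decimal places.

R_before = 0.882
R_after = 1 − (1 − 0.882)^2 = 0.9861
ΔR = 0.9861 − 0.882 = 0.1041

0.1041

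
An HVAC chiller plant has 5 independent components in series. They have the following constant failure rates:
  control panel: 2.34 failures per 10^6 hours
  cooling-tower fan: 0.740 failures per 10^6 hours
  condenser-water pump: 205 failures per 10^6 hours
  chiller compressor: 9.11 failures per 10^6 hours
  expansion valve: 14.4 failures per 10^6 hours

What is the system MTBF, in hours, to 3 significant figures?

Series of exponential components: λ_sys = Σ λ_i
λ_sys = 0.00000234 + 0.000000740 + 0.000205 + 0.00000911 + 0.0000144 = 2.3159e-04 /h
MTBF = 1 / λ_sys = 4320 h

4320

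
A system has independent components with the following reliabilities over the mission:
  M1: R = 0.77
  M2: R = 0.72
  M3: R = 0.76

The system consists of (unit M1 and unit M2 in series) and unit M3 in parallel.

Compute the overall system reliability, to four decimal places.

0.8931

Series (M1 and M2): 0.770000 × 0.720000 = 0.554400
Parallel ([0.554400] and M3): 1 − (1 − 0.554400)(1 − 0.760000) = 0.8931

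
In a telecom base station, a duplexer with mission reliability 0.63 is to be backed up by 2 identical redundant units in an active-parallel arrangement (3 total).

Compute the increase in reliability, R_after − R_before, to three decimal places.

0.319

R_before = 0.63
R_after = 1 − (1 − 0.63)^3 = 0.949
ΔR = 0.949 − 0.63 = 0.319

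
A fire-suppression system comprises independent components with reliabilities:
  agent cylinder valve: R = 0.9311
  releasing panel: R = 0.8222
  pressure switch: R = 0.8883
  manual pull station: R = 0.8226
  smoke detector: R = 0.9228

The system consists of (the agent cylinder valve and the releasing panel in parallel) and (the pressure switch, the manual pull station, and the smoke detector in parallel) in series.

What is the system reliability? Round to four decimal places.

0.9862

Parallel (agent cylinder valve and releasing panel): 1 − (1 − 0.931100)(1 − 0.822200) = 0.987750
Parallel (pressure switch, manual pull station, and smoke detector): 1 − (1 − 0.888300)(1 − 0.822600)(1 − 0.922800) = 0.998470
Series ([0.987750] and [0.998470]): 0.987750 × 0.998470 = 0.9862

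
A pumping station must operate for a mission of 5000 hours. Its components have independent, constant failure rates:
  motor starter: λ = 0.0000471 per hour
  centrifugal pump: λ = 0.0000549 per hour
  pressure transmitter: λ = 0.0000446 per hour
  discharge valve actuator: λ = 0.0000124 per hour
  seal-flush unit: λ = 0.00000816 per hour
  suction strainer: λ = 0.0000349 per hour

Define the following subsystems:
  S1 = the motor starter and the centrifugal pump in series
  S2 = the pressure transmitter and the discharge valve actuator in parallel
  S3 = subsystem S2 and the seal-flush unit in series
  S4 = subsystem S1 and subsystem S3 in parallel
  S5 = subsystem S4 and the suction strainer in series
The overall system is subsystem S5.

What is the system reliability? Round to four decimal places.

R(motor starter) = exp(−0.0000471 × 5000) = 0.790176
R(centrifugal pump) = exp(−0.0000549 × 5000) = 0.759952
R(pressure transmitter) = exp(−0.0000446 × 5000) = 0.800115
R(discharge valve actuator) = exp(−0.0000124 × 5000) = 0.939883
R(seal-flush unit) = exp(−0.00000816 × 5000) = 0.960021
R(suction strainer) = exp(−0.0000349 × 5000) = 0.839877
Series (motor starter and centrifugal pump): 0.790176 × 0.759952 = 0.600496
Parallel (pressure transmitter and discharge valve actuator): 1 − (1 − 0.800115)(1 − 0.939883) = 0.987984
Series ([0.987984] and seal-flush unit): 0.987984 × 0.960021 = 0.948485
Parallel ([0.600496] and [0.948485]): 1 − (1 − 0.600496)(1 − 0.948485) = 0.979420
Series ([0.979420] and suction strainer): 0.979420 × 0.839877 = 0.8226

0.8226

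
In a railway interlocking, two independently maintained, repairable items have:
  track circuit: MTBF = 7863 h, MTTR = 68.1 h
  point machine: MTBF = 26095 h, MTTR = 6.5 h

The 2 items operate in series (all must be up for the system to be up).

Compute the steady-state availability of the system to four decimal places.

A(track circuit) = MTBF/(MTBF+MTTR) = 7863/(7863+68.1) = 0.991414
A(point machine) = MTBF/(MTBF+MTTR) = 26095/(26095+6.5) = 0.999751
Series availability: 0.991414 × 0.999751 = 0.9912

0.9912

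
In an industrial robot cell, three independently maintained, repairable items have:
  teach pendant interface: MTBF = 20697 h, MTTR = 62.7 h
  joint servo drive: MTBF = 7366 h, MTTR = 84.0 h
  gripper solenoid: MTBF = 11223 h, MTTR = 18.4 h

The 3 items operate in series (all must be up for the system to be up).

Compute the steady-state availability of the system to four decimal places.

0.9841

A(teach pendant interface) = MTBF/(MTBF+MTTR) = 20697/(20697+62.7) = 0.996980
A(joint servo drive) = MTBF/(MTBF+MTTR) = 7366/(7366+84.0) = 0.988725
A(gripper solenoid) = MTBF/(MTBF+MTTR) = 11223/(11223+18.4) = 0.998363
Series availability: 0.996980 × 0.988725 × 0.998363 = 0.9841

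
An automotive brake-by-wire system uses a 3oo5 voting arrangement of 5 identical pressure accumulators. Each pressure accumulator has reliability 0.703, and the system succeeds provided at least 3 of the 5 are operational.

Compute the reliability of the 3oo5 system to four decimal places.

0.8409

R = Σ_{i=3}^{5} C(5,i) p^i (1−p)^{5−i} with p = 0.703
C(5,3)·0.703^3·0.297^2 = 0.306464
C(5,4)·0.703^4·0.297^1 = 0.362700
C(5,5)·0.703^5·0.297^0 = 0.171703
Sum = 0.8409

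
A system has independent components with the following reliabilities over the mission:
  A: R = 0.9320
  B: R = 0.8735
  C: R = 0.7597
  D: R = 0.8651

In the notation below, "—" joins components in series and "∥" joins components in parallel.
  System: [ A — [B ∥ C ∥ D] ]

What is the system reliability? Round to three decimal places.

Parallel (B, C, and D): 1 − (1 − 0.87350)(1 − 0.75970)(1 − 0.86510) = 0.99590
Series (A and [0.99590]): 0.93200 × 0.99590 = 0.928

0.928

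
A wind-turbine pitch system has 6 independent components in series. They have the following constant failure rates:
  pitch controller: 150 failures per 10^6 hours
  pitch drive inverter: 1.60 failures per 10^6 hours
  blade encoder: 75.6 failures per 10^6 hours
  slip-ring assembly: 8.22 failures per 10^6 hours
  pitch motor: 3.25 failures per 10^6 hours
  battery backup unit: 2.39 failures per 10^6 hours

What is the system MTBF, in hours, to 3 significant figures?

Series of exponential components: λ_sys = Σ λ_i
λ_sys = 0.000150 + 0.00000160 + 0.0000756 + 0.00000822 + 0.00000325 + 0.00000239 = 2.4106e-04 /h
MTBF = 1 / λ_sys = 4150 h

4150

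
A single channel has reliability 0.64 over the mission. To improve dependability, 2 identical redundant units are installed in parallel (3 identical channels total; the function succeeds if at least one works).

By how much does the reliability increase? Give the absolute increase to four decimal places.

0.3133

R_before = 0.64
R_after = 1 − (1 − 0.64)^3 = 0.9533
ΔR = 0.9533 − 0.64 = 0.3133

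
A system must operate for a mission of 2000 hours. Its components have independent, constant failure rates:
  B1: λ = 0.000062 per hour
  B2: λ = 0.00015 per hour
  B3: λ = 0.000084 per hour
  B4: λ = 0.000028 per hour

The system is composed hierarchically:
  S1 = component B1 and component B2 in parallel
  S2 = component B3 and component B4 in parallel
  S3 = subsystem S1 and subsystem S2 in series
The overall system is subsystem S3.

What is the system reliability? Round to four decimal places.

0.9616

R(B1) = exp(−0.000062 × 2000) = 0.883380
R(B2) = exp(−0.00015 × 2000) = 0.740818
R(B3) = exp(−0.000084 × 2000) = 0.845354
R(B4) = exp(−0.000028 × 2000) = 0.945539
Parallel (B1 and B2): 1 − (1 − 0.883380)(1 − 0.740818) = 0.969774
Parallel (B3 and B4): 1 − (1 − 0.845354)(1 − 0.945539) = 0.991578
Series ([0.969774] and [0.991578]): 0.969774 × 0.991578 = 0.9616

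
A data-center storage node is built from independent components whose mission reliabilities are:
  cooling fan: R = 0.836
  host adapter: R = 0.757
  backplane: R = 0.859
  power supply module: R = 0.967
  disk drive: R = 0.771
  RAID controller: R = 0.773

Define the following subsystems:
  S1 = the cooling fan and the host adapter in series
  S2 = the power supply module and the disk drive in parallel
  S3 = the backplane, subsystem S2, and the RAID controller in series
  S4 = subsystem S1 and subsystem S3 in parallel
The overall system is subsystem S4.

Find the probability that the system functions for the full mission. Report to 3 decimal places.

Series (cooling fan and host adapter): 0.83600 × 0.75700 = 0.63285
Parallel (power supply module and disk drive): 1 − (1 − 0.96700)(1 − 0.77100) = 0.99244
Series (backplane, [0.99244], and RAID controller): 0.85900 × 0.99244 × 0.77300 = 0.65899
Parallel ([0.63285] and [0.65899]): 1 − (1 − 0.63285)(1 − 0.65899) = 0.875

0.875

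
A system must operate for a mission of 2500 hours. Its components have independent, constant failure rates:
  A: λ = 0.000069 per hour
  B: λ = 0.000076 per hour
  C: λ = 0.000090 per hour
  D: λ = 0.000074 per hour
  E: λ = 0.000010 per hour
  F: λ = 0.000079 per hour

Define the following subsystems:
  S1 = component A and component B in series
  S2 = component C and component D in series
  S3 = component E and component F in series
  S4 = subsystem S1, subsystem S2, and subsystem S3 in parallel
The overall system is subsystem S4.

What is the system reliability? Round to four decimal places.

0.9796

R(A) = exp(−0.000069 × 2500) = 0.841558
R(B) = exp(−0.000076 × 2500) = 0.826959
R(C) = exp(−0.000090 × 2500) = 0.798516
R(D) = exp(−0.000074 × 2500) = 0.831104
R(E) = exp(−0.000010 × 2500) = 0.975310
R(F) = exp(−0.000079 × 2500) = 0.820780
Series (A and B): 0.841558 × 0.826959 = 0.695934
Series (C and D): 0.798516 × 0.831104 = 0.663650
Series (E and F): 0.975310 × 0.820780 = 0.800515
Parallel ([0.695934], [0.663650], and [0.800515]): 1 − (1 − 0.695934)(1 − 0.663650)(1 − 0.800515) = 0.9796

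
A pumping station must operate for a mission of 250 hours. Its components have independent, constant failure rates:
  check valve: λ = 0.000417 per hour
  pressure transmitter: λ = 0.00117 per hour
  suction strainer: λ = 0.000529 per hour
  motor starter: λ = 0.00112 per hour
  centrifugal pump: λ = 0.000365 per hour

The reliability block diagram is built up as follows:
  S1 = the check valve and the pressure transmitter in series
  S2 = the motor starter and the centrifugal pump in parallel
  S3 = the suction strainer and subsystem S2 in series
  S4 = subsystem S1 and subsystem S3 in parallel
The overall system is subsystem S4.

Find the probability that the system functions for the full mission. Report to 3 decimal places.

0.953

R(check valve) = exp(−0.000417 × 250) = 0.90100
R(pressure transmitter) = exp(−0.00117 × 250) = 0.74640
R(suction strainer) = exp(−0.000529 × 250) = 0.87612
R(motor starter) = exp(−0.00112 × 250) = 0.75578
R(centrifugal pump) = exp(−0.000365 × 250) = 0.91279
Series (check valve and pressure transmitter): 0.90100 × 0.74640 = 0.67251
Parallel (motor starter and centrifugal pump): 1 − (1 − 0.75578)(1 − 0.91279) = 0.97870
Series (suction strainer and [0.97870]): 0.87612 × 0.97870 = 0.85746
Parallel ([0.67251] and [0.85746]): 1 − (1 − 0.67251)(1 − 0.85746) = 0.953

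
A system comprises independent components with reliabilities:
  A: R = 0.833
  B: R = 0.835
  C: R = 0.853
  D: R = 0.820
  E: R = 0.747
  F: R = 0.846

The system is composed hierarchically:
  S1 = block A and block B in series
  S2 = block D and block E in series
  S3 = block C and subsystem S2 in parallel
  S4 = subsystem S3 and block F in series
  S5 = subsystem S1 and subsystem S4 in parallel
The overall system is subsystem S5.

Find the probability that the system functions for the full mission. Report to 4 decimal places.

Series (A and B): 0.833000 × 0.835000 = 0.695555
Series (D and E): 0.820000 × 0.747000 = 0.612540
Parallel (C and [0.612540]): 1 − (1 − 0.853000)(1 − 0.612540) = 0.943043
Series ([0.943043] and F): 0.943043 × 0.846000 = 0.797814
Parallel ([0.695555] and [0.797814]): 1 − (1 − 0.695555)(1 − 0.797814) = 0.9384

0.9384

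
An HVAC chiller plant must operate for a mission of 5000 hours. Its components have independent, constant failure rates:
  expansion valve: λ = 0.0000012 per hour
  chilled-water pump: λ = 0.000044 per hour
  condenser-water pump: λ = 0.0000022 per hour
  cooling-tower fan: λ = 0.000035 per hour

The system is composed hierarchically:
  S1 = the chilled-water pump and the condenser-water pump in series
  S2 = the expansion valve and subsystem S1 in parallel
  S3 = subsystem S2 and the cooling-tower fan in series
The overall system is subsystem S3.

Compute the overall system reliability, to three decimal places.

R(expansion valve) = exp(−0.0000012 × 5000) = 0.99402
R(chilled-water pump) = exp(−0.000044 × 5000) = 0.80252
R(condenser-water pump) = exp(−0.0000022 × 5000) = 0.98906
R(cooling-tower fan) = exp(−0.000035 × 5000) = 0.83946
Series (chilled-water pump and condenser-water pump): 0.80252 × 0.98906 = 0.79374
Parallel (expansion valve and [0.79374]): 1 − (1 − 0.99402)(1 − 0.79374) = 0.99877
Series ([0.99877] and cooling-tower fan): 0.99877 × 0.83946 = 0.838

0.838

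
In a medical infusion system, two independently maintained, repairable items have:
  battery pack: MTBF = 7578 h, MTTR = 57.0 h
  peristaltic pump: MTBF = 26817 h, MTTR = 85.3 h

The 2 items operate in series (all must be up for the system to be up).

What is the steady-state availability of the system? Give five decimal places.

0.98939

A(battery pack) = MTBF/(MTBF+MTTR) = 7578/(7578+57.0) = 0.992534
A(peristaltic pump) = MTBF/(MTBF+MTTR) = 26817/(26817+85.3) = 0.996829
Series availability: 0.992534 × 0.996829 = 0.98939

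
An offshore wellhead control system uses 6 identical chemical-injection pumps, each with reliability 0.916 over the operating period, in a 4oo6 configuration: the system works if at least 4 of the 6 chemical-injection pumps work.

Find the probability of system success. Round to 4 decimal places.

0.9902

R = Σ_{i=4}^{6} C(6,i) p^i (1−p)^{6−i} with p = 0.916
C(6,4)·0.916^4·0.084^2 = 0.074513
C(6,5)·0.916^5·0.084^1 = 0.325018
C(6,6)·0.916^6·0.084^0 = 0.590708
Sum = 0.9902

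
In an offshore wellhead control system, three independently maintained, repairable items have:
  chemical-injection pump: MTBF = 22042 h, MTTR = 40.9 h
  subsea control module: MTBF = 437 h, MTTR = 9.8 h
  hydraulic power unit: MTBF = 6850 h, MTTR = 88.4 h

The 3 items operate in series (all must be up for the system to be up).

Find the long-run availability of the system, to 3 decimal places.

0.964

A(chemical-injection pump) = MTBF/(MTBF+MTTR) = 22042/(22042+40.9) = 0.998148
A(subsea control module) = MTBF/(MTBF+MTTR) = 437/(437+9.8) = 0.978066
A(hydraulic power unit) = MTBF/(MTBF+MTTR) = 6850/(6850+88.4) = 0.987259
Series availability: 0.998148 × 0.978066 × 0.987259 = 0.964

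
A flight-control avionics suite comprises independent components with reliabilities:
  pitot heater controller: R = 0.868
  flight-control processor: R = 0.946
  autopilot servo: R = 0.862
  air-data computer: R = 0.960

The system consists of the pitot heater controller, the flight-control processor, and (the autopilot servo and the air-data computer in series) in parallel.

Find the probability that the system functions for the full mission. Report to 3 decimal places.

Series (autopilot servo and air-data computer): 0.86200 × 0.96000 = 0.82752
Parallel (pitot heater controller, flight-control processor, and [0.82752]): 1 − (1 − 0.86800)(1 − 0.94600)(1 − 0.82752) = 0.999

0.999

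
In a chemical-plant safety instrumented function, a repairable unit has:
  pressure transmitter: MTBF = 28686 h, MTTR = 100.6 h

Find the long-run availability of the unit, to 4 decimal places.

A(pressure transmitter) = MTBF/(MTBF+MTTR) = 28686/(28686+100.6) = 0.9965

0.9965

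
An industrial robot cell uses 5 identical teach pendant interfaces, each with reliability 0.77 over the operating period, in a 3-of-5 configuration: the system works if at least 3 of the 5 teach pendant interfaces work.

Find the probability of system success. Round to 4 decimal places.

R = Σ_{i=3}^{5} C(5,i) p^i (1−p)^{5−i} with p = 0.77
C(5,3)·0.77^3·0.23^2 = 0.241506
C(5,4)·0.77^4·0.23^1 = 0.404260
C(5,5)·0.77^5·0.23^0 = 0.270678
Sum = 0.9164

0.9164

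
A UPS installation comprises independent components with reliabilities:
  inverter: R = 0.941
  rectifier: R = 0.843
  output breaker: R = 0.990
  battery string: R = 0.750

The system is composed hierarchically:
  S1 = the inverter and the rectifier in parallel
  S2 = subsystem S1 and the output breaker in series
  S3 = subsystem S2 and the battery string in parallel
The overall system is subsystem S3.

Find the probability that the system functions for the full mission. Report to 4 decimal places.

Parallel (inverter and rectifier): 1 − (1 − 0.941000)(1 − 0.843000) = 0.990737
Series ([0.990737] and output breaker): 0.990737 × 0.990000 = 0.980830
Parallel ([0.980830] and battery string): 1 − (1 − 0.980830)(1 − 0.750000) = 0.9952

0.9952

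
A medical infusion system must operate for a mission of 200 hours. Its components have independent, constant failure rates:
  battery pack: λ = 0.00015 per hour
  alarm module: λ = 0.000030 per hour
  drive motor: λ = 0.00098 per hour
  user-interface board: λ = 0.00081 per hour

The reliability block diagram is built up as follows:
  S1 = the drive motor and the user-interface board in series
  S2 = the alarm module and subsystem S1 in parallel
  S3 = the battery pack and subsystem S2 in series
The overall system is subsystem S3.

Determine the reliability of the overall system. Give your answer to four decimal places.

0.9687

R(battery pack) = exp(−0.00015 × 200) = 0.970446
R(alarm module) = exp(−0.000030 × 200) = 0.994018
R(drive motor) = exp(−0.00098 × 200) = 0.822012
R(user-interface board) = exp(−0.00081 × 200) = 0.850441
Series (drive motor and user-interface board): 0.822012 × 0.850441 = 0.699073
Parallel (alarm module and [0.699073]): 1 − (1 − 0.994018)(1 − 0.699073) = 0.998200
Series (battery pack and [0.998200]): 0.970446 × 0.998200 = 0.9687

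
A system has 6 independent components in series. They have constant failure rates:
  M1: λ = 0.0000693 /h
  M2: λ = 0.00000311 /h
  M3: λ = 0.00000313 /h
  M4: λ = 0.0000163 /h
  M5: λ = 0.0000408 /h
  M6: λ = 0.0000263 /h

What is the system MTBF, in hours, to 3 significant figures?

Series of exponential components: λ_sys = Σ λ_i
λ_sys = 0.0000693 + 0.00000311 + 0.00000313 + 0.0000163 + 0.0000408 + 0.0000263 = 1.5894e-04 /h
MTBF = 1 / λ_sys = 6290 h

6290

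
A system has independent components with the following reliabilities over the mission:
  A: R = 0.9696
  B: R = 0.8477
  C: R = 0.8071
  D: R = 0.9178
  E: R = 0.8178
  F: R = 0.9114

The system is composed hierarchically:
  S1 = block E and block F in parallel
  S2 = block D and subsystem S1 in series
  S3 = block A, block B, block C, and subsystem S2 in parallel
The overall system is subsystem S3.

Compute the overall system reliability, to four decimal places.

Parallel (E and F): 1 − (1 − 0.817800)(1 − 0.911400) = 0.983857
Series (D and [0.983857]): 0.917800 × 0.983857 = 0.902984
Parallel (A, B, C, and [0.902984]): 1 − (1 − 0.969600)(1 − 0.847700)(1 − 0.807100)(1 − 0.902984) = 0.9999

0.9999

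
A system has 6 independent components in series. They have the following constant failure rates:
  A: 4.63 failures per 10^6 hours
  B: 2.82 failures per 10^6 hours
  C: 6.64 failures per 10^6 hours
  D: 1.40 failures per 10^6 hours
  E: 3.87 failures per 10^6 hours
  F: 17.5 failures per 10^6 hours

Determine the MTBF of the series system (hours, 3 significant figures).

Series of exponential components: λ_sys = Σ λ_i
λ_sys = 0.00000463 + 0.00000282 + 0.00000664 + 0.00000140 + 0.00000387 + 0.0000175 = 3.6860e-05 /h
MTBF = 1 / λ_sys = 27100 h

27100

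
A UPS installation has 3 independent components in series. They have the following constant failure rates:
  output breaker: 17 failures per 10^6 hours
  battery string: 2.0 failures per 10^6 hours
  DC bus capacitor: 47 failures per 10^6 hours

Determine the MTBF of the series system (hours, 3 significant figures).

15200

Series of exponential components: λ_sys = Σ λ_i
λ_sys = 0.000017 + 0.0000020 + 0.000047 = 6.6000e-05 /h
MTBF = 1 / λ_sys = 15200 h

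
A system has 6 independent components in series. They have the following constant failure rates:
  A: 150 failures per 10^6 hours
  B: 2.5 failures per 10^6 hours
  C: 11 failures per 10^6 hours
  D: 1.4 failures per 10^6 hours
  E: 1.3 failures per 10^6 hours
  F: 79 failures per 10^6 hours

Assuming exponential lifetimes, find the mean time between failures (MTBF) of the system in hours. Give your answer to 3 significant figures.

4080

Series of exponential components: λ_sys = Σ λ_i
λ_sys = 0.00015 + 0.0000025 + 0.000011 + 0.0000014 + 0.0000013 + 0.000079 = 2.4520e-04 /h
MTBF = 1 / λ_sys = 4080 h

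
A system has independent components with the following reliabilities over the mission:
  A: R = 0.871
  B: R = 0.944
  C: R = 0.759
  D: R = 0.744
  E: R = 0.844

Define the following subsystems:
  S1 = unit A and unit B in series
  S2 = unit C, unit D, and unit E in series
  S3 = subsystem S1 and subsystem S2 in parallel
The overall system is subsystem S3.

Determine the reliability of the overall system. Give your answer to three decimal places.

Series (A and B): 0.87100 × 0.94400 = 0.82222
Series (C, D, and E): 0.75900 × 0.74400 × 0.84400 = 0.47660
Parallel ([0.82222] and [0.47660]): 1 − (1 − 0.82222)(1 − 0.47660) = 0.907

0.907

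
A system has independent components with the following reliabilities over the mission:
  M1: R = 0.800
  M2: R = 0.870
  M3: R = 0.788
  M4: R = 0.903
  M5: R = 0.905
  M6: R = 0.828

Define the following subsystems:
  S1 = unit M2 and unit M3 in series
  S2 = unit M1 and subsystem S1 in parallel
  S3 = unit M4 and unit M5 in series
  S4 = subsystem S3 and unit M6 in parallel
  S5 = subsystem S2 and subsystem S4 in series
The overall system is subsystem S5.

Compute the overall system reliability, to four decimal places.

0.9077

Series (M2 and M3): 0.870000 × 0.788000 = 0.685560
Parallel (M1 and [0.685560]): 1 − (1 − 0.800000)(1 − 0.685560) = 0.937112
Series (M4 and M5): 0.903000 × 0.905000 = 0.817215
Parallel ([0.817215] and M6): 1 − (1 − 0.817215)(1 − 0.828000) = 0.968561
Series ([0.937112] and [0.968561]): 0.937112 × 0.968561 = 0.9077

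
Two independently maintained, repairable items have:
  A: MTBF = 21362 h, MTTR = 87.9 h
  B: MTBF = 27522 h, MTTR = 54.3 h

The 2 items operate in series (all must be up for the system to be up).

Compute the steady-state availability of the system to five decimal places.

0.99394

A(A) = MTBF/(MTBF+MTTR) = 21362/(21362+87.9) = 0.995902
A(B) = MTBF/(MTBF+MTTR) = 27522/(27522+54.3) = 0.998031
Series availability: 0.995902 × 0.998031 = 0.99394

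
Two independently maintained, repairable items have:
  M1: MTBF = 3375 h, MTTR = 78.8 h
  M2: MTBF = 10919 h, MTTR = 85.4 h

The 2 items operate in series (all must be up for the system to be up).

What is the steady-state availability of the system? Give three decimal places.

A(M1) = MTBF/(MTBF+MTTR) = 3375/(3375+78.8) = 0.977185
A(M2) = MTBF/(MTBF+MTTR) = 10919/(10919+85.4) = 0.992239
Series availability: 0.977185 × 0.992239 = 0.970

0.970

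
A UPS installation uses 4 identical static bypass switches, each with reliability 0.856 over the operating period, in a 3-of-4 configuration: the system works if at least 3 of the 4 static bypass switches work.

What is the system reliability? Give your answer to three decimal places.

R = Σ_{i=3}^{4} C(4,i) p^i (1−p)^{4−i} with p = 0.856
C(4,3)·0.856^3·0.144^1 = 0.36128
C(4,4)·0.856^4·0.144^0 = 0.53690
Sum = 0.898

0.898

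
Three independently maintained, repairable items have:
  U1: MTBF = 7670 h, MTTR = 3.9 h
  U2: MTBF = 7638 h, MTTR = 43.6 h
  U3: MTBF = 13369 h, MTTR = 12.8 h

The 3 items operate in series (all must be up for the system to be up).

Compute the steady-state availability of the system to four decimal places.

0.9929

A(U1) = MTBF/(MTBF+MTTR) = 7670/(7670+3.9) = 0.999492
A(U2) = MTBF/(MTBF+MTTR) = 7638/(7638+43.6) = 0.994324
A(U3) = MTBF/(MTBF+MTTR) = 13369/(13369+12.8) = 0.999043
Series availability: 0.999492 × 0.994324 × 0.999043 = 0.9929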